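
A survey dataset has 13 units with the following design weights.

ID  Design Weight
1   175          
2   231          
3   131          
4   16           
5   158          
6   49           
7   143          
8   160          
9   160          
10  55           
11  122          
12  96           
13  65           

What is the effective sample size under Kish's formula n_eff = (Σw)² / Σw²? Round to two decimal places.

10.51

Σ wᵢ = 1561
Σ wᵢ² = 231767
n_eff = 1561² / 231767 = 2436721 / 231767 = 10.513667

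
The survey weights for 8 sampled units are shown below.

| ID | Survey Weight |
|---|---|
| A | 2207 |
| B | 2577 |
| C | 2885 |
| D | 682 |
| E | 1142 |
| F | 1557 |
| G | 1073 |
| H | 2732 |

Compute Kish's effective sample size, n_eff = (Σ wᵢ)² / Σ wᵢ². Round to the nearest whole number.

7

Σ wᵢ = 14855
Σ wᵢ² = 4870849 + 6640929 + 8323225 + 465124 + 1304164 + 2424249 + 1151329 + 7463824 = 32643693
n_eff = 14855² / 32643693 = 220671025 / 32643693 = 6.7599896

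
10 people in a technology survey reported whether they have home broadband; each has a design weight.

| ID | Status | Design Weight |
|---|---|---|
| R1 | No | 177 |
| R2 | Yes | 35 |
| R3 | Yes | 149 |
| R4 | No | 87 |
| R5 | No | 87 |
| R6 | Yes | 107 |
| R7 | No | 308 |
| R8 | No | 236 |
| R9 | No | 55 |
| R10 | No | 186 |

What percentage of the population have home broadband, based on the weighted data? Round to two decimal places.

20.39

Sum of weights for 'Yes' = 35 + 149 + 107 = 291
Total weight = 1427
Weighted proportion = 291 / 1427 = 0.20392432 → 20.392432%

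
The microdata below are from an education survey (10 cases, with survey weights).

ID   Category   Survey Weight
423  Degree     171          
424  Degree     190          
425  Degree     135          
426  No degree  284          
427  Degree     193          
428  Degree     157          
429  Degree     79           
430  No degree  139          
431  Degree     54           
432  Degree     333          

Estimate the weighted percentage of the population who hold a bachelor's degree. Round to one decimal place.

75.6

Sum of weights for 'Degree' = 171 + 190 + 135 + 193 + 157 + 79 + 54 + 333 = 1312
Total weight = 171 + 190 + 135 + 284 + 193 + 157 + 79 + 139 + 54 + 333 = 1735
Weighted proportion = 1312 / 1735 = 0.75619597 → 75.619597%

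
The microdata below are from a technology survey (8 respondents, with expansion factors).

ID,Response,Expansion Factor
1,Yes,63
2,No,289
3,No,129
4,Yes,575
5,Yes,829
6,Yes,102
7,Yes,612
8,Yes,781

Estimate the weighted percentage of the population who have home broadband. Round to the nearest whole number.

88

Sum of weights for 'Yes' = 63 + 575 + 829 + 102 + 612 + 781 = 2962
Total weight = 3380
Weighted proportion = 2962 / 3380 = 0.87633136 → 87.633136%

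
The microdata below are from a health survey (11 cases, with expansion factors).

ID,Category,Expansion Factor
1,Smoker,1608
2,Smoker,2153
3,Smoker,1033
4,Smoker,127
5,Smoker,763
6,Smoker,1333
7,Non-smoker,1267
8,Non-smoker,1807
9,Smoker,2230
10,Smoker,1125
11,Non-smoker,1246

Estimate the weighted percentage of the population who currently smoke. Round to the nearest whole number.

71

Sum of weights for 'Smoker' = 1608 + 2153 + 1033 + 127 + 763 + 1333 + 2230 + 1125 = 10372
Total weight = 1608 + 2153 + 1033 + 127 + 763 + 1333 + 1267 + 1807 + 2230 + 1125 + 1246 = 14692
Weighted proportion = 10372 / 14692 = 0.70596243 → 70.596243%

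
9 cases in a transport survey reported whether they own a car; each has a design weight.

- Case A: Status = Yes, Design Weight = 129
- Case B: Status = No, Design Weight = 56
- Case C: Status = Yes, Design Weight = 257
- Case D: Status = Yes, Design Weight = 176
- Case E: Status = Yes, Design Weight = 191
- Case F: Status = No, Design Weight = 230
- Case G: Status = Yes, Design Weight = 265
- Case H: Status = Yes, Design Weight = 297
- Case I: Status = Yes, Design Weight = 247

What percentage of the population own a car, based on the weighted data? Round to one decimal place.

Sum of weights for 'Yes' = 129 + 257 + 176 + 191 + 265 + 297 + 247 = 1562
Total weight = 129 + 56 + 257 + 176 + 191 + 230 + 265 + 297 + 247 = 1848
Weighted proportion = 1562 / 1848 = 0.8452381 → 84.52381%

84.5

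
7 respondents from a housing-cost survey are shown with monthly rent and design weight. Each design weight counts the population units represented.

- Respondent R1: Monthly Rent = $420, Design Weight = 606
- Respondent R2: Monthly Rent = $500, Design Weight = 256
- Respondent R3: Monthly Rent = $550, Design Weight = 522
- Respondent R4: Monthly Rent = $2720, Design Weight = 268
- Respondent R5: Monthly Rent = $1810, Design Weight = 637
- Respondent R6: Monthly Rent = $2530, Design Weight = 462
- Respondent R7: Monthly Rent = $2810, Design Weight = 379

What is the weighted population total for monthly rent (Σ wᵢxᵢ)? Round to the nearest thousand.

4785000

Weighted total = 420×606 + 500×256 + 550×522 + 2720×268 + 1810×637 + 2530×462 + 2810×379
  = 254520 + 128000 + 287100 + 728960 + 1152970 + 1168860 + 1064990 = 4785400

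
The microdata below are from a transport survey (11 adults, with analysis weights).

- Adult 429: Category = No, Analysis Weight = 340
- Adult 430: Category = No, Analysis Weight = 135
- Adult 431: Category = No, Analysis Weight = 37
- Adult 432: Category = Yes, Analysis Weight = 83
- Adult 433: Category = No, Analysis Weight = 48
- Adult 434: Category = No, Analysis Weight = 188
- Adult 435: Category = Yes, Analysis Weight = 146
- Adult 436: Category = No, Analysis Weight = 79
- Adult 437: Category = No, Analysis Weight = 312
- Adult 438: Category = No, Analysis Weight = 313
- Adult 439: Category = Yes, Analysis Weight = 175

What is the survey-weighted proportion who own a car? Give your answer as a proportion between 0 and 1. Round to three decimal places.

0.218

Sum of weights for 'Yes' = 83 + 146 + 175 = 404
Total weight = 340 + 135 + 37 + 83 + 48 + 188 + 146 + 79 + 312 + 313 + 175 = 1856
Weighted proportion = 404 / 1856 = 0.21767241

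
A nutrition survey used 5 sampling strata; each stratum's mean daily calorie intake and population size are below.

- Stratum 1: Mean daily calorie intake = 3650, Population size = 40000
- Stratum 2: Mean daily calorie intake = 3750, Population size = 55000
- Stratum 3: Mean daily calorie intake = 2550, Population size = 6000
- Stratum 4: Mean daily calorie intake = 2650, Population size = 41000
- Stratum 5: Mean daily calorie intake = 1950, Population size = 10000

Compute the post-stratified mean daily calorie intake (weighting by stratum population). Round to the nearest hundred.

3300

Σ Nₕ·x̄ₕ = 3650×40000 + 3750×55000 + 2550×6000 + 2650×41000 + 1950×10000
  = 495700000
Σ Nₕ = 40000 + 55000 + 6000 + 41000 + 10000 = 152000
Overall mean = 495700000 / 152000 = 3261.1842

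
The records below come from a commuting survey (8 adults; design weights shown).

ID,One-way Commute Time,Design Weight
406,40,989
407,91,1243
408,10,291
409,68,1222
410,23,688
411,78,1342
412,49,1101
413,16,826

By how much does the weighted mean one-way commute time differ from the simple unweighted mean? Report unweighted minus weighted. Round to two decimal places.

Unweighted sum = 40 + 91 + 10 + 68 + 23 + 78 + 49 + 16 = 375
Unweighted mean = 375 / 8 = 46.875
Weighted sum = 40×989 + 91×1243 + 10×291 + 68×1222 + 23×688 + 78×1342 + 49×1101 + 16×826
  = 39560 + 113113 + 2910 + 83096 + 15824 + 104676 + 53949 + 13216 = 426344
Sum of weights = 989 + 1243 + 291 + 1222 + 688 + 1342 + 1101 + 826 = 7702
Weighted mean = 426344 / 7702 = 55.354973
Difference (unweighted minus weighted) = -8.4799727

-8.48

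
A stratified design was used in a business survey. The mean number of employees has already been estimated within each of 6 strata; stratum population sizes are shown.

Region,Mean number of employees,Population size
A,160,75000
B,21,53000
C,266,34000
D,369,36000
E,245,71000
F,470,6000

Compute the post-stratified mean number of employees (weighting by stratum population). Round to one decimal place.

202.4

Σ Nₕ·x̄ₕ = 160×75000 + 21×53000 + 266×34000 + 369×36000 + 245×71000 + 470×6000
  = 12000000 + 1113000 + 9044000 + 13284000 + 17395000 + 2820000 = 55656000
Σ Nₕ = 75000 + 53000 + 34000 + 36000 + 71000 + 6000 = 275000
Overall mean = 55656000 / 275000 = 202.38545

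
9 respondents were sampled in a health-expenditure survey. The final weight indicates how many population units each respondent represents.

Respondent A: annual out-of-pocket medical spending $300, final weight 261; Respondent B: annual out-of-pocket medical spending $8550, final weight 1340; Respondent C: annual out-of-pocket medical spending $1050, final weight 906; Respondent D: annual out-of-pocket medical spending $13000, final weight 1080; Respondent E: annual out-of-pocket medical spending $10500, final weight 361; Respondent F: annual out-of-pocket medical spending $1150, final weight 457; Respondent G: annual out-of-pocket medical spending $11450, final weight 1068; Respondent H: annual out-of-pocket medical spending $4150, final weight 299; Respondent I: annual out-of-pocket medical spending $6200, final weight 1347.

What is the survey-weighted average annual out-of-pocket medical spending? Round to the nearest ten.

Weighted sum = 300×261 + 8550×1340 + 1050×906 + 13000×1080 + 10500×361 + 1150×457 + 11450×1068 + 4150×299 + 6200×1347
  = 78300 + 11457000 + 951300 + 14040000 + 3790500 + 525550 + 12228600 + 1240850 + 8351400 = 52663500
Sum of weights = 261 + 1340 + 906 + 1080 + 361 + 457 + 1068 + 299 + 1347 = 7119
Weighted mean = 52663500 / 7119 = 7397.598

7400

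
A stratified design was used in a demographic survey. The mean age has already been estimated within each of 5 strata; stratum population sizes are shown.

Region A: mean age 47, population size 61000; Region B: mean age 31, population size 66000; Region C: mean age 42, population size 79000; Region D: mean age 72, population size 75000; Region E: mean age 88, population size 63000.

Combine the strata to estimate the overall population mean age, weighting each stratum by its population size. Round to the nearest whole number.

Σ Nₕ·x̄ₕ = 47×61000 + 31×66000 + 42×79000 + 72×75000 + 88×63000
  = 19175000
Σ Nₕ = 61000 + 66000 + 79000 + 75000 + 63000 = 344000
Overall mean = 19175000 / 344000 = 55.741279

56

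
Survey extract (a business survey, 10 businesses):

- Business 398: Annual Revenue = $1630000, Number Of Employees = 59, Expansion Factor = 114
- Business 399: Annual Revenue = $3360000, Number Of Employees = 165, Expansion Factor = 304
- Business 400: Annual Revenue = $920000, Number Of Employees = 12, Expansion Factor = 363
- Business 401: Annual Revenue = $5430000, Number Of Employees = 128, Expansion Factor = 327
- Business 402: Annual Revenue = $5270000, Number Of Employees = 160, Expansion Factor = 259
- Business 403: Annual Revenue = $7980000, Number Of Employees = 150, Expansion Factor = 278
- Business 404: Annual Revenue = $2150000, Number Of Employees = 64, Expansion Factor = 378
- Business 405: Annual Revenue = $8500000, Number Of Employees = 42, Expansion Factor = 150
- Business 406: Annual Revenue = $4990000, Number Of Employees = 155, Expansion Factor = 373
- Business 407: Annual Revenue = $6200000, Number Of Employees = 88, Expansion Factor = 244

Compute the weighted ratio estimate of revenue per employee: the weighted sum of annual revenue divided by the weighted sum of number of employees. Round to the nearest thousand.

42000

Σ wᵢ·y = 1630000×114 + 3360000×304 + 920000×363 + 5430000×327 + 5270000×259 + 7980000×278 + 2150000×378 + 8500000×150 + 4990000×373 + 6200000×244
  = 185820000 + 1021440000 + 333960000 + 1775610000 + 1364930000 + 2218440000 + 812700000 + 1275000000 + 1861270000 + 1512800000 = 12361970000
Σ wᵢ·x = 59×114 + 165×304 + 12×363 + 128×327 + 160×259 + 150×278 + 64×378 + 42×150 + 155×373 + 88×244
  = 6726 + 50160 + 4356 + 41856 + 41440 + 41700 + 24192 + 6300 + 57815 + 21472 = 296017
Ratio = 12361970000 / 296017 = 41761.014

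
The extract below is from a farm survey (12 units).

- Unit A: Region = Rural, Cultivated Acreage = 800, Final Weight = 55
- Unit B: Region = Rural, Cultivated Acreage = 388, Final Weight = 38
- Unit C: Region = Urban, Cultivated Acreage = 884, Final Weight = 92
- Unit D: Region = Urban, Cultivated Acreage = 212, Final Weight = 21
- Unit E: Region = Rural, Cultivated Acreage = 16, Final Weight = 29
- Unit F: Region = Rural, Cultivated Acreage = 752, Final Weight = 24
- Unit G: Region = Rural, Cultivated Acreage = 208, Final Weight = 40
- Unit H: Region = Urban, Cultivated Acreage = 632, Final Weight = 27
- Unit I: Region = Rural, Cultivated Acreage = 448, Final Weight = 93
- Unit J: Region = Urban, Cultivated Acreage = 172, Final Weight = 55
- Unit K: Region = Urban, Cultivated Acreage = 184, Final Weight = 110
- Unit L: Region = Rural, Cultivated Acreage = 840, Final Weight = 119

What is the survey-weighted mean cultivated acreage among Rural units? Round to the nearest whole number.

Rural rows: A, B, E, F, G, I, L
Weighted sum = 227200
Sum of weights = 55 + 38 + 29 + 24 + 40 + 93 + 119 = 398
Weighted mean = 227200 / 398 = 570.85427

571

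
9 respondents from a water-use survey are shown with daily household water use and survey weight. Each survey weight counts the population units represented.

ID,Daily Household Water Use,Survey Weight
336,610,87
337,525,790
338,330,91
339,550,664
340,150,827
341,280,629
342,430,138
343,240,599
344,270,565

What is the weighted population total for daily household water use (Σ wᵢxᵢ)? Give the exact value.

1518870

Weighted total = 610×87 + 525×790 + 330×91 + 550×664 + 150×827 + 280×629 + 430×138 + 240×599 + 270×565
  = 53070 + 414750 + 30030 + 365200 + 124050 + 176120 + 59340 + 143760 + 152550 = 1518870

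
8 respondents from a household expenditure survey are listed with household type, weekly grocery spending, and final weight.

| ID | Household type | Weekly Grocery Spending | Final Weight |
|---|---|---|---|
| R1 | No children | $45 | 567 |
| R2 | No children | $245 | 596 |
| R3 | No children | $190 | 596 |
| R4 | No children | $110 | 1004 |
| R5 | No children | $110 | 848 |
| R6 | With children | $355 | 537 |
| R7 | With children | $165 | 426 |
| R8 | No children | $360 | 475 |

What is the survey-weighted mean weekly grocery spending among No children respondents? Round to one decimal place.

161.4

No children rows: R1, R2, R3, R4, R5, R8
Weighted sum = 45×567 + 245×596 + 190×596 + 110×1004 + 110×848 + 360×475
  = 25515 + 146020 + 113240 + 110440 + 93280 + 171000 = 659495
Sum of weights = 567 + 596 + 596 + 1004 + 848 + 475 = 4086
Weighted mean = 659495 / 4086 = 161.40357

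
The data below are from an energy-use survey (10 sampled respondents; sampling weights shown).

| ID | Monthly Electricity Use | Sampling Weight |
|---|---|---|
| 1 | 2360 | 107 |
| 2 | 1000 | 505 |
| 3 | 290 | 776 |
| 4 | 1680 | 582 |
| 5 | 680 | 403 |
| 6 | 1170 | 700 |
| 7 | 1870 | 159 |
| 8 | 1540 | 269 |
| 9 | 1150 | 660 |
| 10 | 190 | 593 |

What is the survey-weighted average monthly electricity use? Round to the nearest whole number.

975

Weighted sum = 2360×107 + 1000×505 + 290×776 + 1680×582 + 680×403 + 1170×700 + 1870×159 + 1540×269 + 1150×660 + 190×593
  = 252520 + 505000 + 225040 + 977760 + 274040 + 819000 + 297330 + 414260 + 759000 + 112670 = 4636620
Sum of weights = 107 + 505 + 776 + 582 + 403 + 700 + 159 + 269 + 660 + 593 = 4754
Weighted mean = 4636620 / 4754 = 975.30921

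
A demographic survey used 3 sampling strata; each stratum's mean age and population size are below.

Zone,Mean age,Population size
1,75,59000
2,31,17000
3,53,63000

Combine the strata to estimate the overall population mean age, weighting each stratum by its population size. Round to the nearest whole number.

Σ Nₕ·x̄ₕ = 8291000
Σ Nₕ = 59000 + 17000 + 63000 = 139000
Overall mean = 8291000 / 139000 = 59.647482

60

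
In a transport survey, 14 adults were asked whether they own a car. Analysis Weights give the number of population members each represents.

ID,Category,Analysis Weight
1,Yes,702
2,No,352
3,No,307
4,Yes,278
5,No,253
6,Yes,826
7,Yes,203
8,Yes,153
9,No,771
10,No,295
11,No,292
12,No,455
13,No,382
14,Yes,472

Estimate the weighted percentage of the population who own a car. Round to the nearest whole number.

Sum of weights for 'Yes' = 702 + 278 + 826 + 203 + 153 + 472 = 2634
Total weight = 5741
Weighted proportion = 2634 / 5741 = 0.45880509 → 45.880509%

46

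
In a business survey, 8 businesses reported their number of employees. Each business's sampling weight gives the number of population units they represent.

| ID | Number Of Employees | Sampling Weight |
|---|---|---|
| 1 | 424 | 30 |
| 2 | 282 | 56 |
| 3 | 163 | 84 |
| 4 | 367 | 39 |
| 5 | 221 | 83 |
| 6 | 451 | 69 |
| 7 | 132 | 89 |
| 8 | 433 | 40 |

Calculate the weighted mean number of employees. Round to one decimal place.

Weighted sum = 424×30 + 282×56 + 163×84 + 367×39 + 221×83 + 451×69 + 132×89 + 433×40
  = 135047
Sum of weights = 30 + 56 + 84 + 39 + 83 + 69 + 89 + 40 = 490
Weighted mean = 135047 / 490 = 275.60612

275.6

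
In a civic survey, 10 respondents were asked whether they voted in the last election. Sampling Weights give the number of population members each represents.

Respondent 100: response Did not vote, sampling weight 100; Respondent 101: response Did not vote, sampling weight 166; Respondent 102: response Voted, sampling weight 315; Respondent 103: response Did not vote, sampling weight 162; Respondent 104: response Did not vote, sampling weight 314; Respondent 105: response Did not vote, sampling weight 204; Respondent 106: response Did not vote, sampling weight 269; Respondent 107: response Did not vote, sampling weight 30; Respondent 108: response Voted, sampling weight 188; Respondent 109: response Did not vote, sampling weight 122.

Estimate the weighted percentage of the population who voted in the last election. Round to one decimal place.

Sum of weights for 'Voted' = 315 + 188 = 503
Total weight = 100 + 166 + 315 + 162 + 314 + 204 + 269 + 30 + 188 + 122 = 1870
Weighted proportion = 503 / 1870 = 0.26898396 → 26.898396%

26.9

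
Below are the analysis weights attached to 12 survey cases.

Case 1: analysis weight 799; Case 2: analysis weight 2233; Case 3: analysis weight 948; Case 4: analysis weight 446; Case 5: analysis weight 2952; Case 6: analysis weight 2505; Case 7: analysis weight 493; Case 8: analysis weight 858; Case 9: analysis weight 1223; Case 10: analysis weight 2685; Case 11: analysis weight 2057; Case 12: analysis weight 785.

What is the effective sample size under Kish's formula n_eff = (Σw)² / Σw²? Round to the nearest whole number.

9

Σ wᵢ = 799 + 2233 + 948 + 446 + 2952 + 2505 + 493 + 858 + 1223 + 2685 + 2057 + 785 = 17984
Σ wᵢ² = 36243280
n_eff = 17984² / 36243280 = 323424256 / 36243280 = 8.9237027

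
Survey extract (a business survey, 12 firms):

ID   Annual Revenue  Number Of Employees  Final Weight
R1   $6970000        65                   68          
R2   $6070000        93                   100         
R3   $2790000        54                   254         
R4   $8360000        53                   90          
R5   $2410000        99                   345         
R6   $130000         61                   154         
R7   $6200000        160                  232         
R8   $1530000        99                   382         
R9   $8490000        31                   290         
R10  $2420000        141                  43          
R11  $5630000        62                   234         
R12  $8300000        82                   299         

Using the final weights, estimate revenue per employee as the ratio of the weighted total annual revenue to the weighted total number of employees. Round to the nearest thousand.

58000

Σ wᵢ·y = 6970000×68 + 6070000×100 + 2790000×254 + 8360000×90 + 2410000×345 + 130000×154 + 6200000×232 + 1530000×382 + 8490000×290 + 2420000×43 + 5630000×234 + 8300000×299
  = 473960000 + 607000000 + 708660000 + 752400000 + 831450000 + 20020000 + 1438400000 + 584460000 + 2462100000 + 104060000 + 1317420000 + 2481700000 = 11781630000
Σ wᵢ·x = 65×68 + 93×100 + 54×254 + 53×90 + 99×345 + 61×154 + 160×232 + 99×382 + 31×290 + 141×43 + 62×234 + 82×299
  = 4420 + 9300 + 13716 + 4770 + 34155 + 9394 + 37120 + 37818 + 8990 + 6063 + 14508 + 24518 = 204772
Ratio = 11781630000 / 204772 = 57535.356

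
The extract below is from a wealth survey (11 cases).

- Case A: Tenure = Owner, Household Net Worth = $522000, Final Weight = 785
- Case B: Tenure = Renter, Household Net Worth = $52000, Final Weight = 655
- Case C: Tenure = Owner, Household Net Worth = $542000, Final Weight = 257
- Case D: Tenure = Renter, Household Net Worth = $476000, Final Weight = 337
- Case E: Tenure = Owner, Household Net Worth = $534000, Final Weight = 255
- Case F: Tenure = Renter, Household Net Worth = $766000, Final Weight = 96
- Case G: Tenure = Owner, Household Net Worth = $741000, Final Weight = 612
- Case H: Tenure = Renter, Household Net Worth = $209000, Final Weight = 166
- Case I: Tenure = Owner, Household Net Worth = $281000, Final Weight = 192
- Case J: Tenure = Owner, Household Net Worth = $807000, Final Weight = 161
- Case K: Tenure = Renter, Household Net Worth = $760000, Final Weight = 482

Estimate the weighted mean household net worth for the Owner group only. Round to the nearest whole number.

Owner rows: A, C, E, G, I, J
Weighted sum = 522000×785 + 542000×257 + 534000×255 + 741000×612 + 281000×192 + 807000×161
  = 1322605000
Sum of weights = 785 + 257 + 255 + 612 + 192 + 161 = 2262
Weighted mean = 1322605000 / 2262 = 584706.01

584706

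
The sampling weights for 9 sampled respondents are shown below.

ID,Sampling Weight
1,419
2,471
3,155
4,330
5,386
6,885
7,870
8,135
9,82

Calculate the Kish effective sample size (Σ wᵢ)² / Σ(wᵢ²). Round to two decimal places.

6.21

Σ wᵢ = 419 + 471 + 155 + 330 + 386 + 885 + 870 + 135 + 82 = 3733
Σ wᵢ² = 175561 + 221841 + 24025 + 108900 + 148996 + 783225 + 756900 + 18225 + 6724 = 2244397
n_eff = 3733² / 2244397 = 13935289 / 2244397 = 6.2089234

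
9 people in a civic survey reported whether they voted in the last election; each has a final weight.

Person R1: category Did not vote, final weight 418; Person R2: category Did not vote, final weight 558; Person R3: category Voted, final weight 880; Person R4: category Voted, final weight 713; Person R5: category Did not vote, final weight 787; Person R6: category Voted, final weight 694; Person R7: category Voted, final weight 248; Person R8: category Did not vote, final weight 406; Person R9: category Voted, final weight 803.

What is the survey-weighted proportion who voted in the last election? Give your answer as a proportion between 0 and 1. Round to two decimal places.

Sum of weights for 'Voted' = 880 + 713 + 694 + 248 + 803 = 3338
Total weight = 418 + 558 + 880 + 713 + 787 + 694 + 248 + 406 + 803 = 5507
Weighted proportion = 3338 / 5507 = 0.60613764

0.61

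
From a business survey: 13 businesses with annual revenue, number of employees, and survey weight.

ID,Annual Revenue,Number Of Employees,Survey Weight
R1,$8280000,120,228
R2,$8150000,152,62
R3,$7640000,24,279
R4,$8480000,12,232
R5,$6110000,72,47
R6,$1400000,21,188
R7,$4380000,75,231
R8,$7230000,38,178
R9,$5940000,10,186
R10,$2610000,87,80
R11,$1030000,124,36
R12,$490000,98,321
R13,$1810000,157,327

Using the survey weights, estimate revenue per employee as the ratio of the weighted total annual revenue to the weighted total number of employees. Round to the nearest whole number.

Σ wᵢ·y = 11441030000
Σ wᵢ·x = 173766
Ratio = 11441030000 / 173766 = 65841.592

65842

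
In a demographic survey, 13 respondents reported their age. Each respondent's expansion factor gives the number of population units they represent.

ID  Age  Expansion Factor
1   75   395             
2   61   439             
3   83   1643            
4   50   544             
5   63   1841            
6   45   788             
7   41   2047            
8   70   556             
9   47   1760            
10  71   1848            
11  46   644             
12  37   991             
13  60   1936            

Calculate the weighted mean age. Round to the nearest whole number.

Weighted sum = 890642
Sum of weights = 15432
Weighted mean = 890642 / 15432 = 57.713971

58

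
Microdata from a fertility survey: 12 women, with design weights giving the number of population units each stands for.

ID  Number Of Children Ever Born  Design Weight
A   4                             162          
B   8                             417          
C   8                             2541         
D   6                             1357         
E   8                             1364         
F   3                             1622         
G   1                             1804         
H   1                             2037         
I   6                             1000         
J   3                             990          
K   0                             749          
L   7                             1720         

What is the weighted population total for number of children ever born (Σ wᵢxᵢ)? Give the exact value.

Weighted total = 4×162 + 8×417 + 8×2541 + 6×1357 + 8×1364 + 3×1622 + 1×1804 + 1×2037 + 6×1000 + 3×990 + 0×749 + 7×1720
  = 73083

73083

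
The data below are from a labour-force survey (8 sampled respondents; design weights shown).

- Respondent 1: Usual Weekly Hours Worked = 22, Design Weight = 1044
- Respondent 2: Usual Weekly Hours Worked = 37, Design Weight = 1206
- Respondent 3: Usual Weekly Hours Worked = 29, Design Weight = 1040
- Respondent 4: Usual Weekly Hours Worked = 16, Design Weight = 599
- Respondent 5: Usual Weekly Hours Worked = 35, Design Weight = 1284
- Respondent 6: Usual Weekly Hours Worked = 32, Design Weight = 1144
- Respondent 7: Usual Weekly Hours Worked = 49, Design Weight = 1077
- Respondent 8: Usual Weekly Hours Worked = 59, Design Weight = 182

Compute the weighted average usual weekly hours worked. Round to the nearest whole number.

33

Weighted sum = 22×1044 + 37×1206 + 29×1040 + 16×599 + 35×1284 + 32×1144 + 49×1077 + 59×182
  = 252393
Sum of weights = 7576
Weighted mean = 252393 / 7576 = 33.31481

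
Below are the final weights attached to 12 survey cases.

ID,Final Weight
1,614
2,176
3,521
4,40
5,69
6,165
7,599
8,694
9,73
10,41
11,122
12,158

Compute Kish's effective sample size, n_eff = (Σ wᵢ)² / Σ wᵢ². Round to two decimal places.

Σ wᵢ = 614 + 176 + 521 + 40 + 69 + 165 + 599 + 694 + 73 + 41 + 122 + 158 = 3272
Σ wᵢ² = 1600294
n_eff = 3272² / 1600294 = 10705984 / 1600294 = 6.6900107

6.69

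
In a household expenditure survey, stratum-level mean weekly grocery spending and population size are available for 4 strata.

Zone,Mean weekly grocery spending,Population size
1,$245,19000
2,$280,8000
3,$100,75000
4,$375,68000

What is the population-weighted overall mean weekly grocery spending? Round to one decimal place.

Σ Nₕ·x̄ₕ = 245×19000 + 280×8000 + 100×75000 + 375×68000
  = 4655000 + 2240000 + 7500000 + 25500000 = 39895000
Σ Nₕ = 19000 + 8000 + 75000 + 68000 = 170000
Overall mean = 39895000 / 170000 = 234.67647

234.7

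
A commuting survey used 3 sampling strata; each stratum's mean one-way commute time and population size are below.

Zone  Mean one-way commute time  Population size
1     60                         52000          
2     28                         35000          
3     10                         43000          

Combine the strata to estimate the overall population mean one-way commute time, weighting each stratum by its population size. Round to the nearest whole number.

Σ Nₕ·x̄ₕ = 60×52000 + 28×35000 + 10×43000
  = 3120000 + 980000 + 430000 = 4530000
Σ Nₕ = 52000 + 35000 + 43000 = 130000
Overall mean = 4530000 / 130000 = 34.846154

35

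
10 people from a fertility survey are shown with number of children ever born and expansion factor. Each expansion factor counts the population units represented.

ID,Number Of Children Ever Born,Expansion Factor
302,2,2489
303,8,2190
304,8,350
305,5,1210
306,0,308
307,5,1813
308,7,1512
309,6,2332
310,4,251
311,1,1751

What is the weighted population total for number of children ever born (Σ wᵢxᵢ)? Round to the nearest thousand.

68000

Weighted total = 2×2489 + 8×2190 + 8×350 + 5×1210 + 0×308 + 5×1813 + 7×1512 + 6×2332 + 4×251 + 1×1751
  = 4978 + 17520 + 2800 + 6050 + 0 + 9065 + 10584 + 13992 + 1004 + 1751 = 67744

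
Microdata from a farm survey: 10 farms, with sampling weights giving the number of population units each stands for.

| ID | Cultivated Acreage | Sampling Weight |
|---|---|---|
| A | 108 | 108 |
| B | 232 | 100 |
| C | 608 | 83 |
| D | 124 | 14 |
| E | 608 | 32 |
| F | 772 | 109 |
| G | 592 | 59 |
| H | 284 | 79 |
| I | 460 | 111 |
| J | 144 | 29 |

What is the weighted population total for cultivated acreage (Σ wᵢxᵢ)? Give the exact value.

Weighted total = 108×108 + 232×100 + 608×83 + 124×14 + 608×32 + 772×109 + 592×59 + 284×79 + 460×111 + 144×29
  = 303268

303268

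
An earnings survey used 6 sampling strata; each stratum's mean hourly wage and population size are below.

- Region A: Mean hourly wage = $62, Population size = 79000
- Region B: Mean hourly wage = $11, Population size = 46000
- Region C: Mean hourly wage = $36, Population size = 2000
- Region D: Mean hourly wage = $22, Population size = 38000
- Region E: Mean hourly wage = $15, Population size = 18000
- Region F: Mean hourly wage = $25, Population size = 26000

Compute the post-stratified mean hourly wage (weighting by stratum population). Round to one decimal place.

Σ Nₕ·x̄ₕ = 62×79000 + 11×46000 + 36×2000 + 22×38000 + 15×18000 + 25×26000
  = 4898000 + 506000 + 72000 + 836000 + 270000 + 650000 = 7232000
Σ Nₕ = 79000 + 46000 + 2000 + 38000 + 18000 + 26000 = 209000
Overall mean = 7232000 / 209000 = 34.602871

34.6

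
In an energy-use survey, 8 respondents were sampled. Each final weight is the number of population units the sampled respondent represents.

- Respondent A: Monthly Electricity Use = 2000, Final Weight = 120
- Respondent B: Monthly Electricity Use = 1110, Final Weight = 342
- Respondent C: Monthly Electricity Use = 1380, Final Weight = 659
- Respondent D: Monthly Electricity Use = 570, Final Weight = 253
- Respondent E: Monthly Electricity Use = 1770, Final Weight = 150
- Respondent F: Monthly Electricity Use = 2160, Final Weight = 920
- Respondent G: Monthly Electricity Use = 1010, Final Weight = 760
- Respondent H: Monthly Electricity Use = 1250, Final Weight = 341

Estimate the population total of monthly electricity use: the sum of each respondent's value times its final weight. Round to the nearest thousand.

5120000

Weighted total = 2000×120 + 1110×342 + 1380×659 + 570×253 + 1770×150 + 2160×920 + 1010×760 + 1250×341
  = 5119800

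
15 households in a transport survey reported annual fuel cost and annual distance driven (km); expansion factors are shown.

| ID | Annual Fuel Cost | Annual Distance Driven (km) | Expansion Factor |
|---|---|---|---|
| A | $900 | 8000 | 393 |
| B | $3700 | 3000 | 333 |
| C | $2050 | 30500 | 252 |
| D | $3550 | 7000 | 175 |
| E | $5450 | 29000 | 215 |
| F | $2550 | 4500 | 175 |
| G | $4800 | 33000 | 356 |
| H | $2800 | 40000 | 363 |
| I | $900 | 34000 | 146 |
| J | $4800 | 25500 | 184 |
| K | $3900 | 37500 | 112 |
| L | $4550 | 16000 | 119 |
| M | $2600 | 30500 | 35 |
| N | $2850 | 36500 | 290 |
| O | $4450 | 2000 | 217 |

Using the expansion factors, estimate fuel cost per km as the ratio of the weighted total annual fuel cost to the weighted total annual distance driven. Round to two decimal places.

Σ wᵢ·y = 10942850
Σ wᵢ·x = 74191000
Ratio = 10942850 / 74191000 = 0.14749565

0.15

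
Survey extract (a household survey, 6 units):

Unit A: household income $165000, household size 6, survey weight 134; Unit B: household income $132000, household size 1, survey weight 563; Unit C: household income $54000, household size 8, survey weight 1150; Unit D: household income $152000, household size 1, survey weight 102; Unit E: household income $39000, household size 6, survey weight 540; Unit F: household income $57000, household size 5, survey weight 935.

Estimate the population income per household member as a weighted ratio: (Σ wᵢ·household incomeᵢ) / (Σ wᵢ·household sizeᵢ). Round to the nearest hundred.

13400

Σ wᵢ·y = 165000×134 + 132000×563 + 54000×1150 + 152000×102 + 39000×540 + 57000×935
  = 22110000 + 74316000 + 62100000 + 15504000 + 21060000 + 53295000 = 248385000
Σ wᵢ·x = 6×134 + 1×563 + 8×1150 + 1×102 + 6×540 + 5×935
  = 804 + 563 + 9200 + 102 + 3240 + 4675 = 18584
Ratio = 248385000 / 18584 = 13365.529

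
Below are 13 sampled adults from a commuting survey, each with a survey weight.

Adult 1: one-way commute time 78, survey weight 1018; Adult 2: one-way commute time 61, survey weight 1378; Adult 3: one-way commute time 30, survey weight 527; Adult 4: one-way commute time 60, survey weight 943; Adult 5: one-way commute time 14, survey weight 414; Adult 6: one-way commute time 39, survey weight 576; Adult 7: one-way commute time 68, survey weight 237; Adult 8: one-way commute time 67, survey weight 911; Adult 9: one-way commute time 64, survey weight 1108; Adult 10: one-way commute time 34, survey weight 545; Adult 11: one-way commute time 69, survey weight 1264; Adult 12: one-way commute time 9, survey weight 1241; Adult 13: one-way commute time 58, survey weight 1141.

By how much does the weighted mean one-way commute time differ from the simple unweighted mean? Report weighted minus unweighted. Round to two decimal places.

Unweighted sum = 651
Unweighted mean = 651 / 13 = 50.076923
Weighted sum = 595270
Sum of weights = 11303
Weighted mean = 595270 / 11303 = 52.664779
Difference (weighted minus unweighted) = 2.5878562

2.59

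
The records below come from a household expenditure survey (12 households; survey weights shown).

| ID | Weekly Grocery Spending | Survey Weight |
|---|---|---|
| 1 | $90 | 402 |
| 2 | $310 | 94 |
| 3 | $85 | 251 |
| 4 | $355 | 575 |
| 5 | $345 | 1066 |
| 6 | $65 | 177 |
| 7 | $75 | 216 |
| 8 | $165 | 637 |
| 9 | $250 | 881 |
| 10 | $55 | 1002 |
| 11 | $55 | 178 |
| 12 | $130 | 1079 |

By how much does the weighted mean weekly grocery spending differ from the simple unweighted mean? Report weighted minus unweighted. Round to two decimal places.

20.54

Unweighted sum = 90 + 310 + 85 + 355 + 345 + 65 + 75 + 165 + 250 + 55 + 55 + 130 = 1980
Unweighted mean = 1980 / 12 = 165
Weighted sum = 90×402 + 310×94 + 85×251 + 355×575 + 345×1066 + 65×177 + 75×216 + 165×637 + 250×881 + 55×1002 + 55×178 + 130×1079
  = 36180 + 29140 + 21335 + 204125 + 367770 + 11505 + 16200 + 105105 + 220250 + 55110 + 9790 + 140270 = 1216780
Sum of weights = 402 + 94 + 251 + 575 + 1066 + 177 + 216 + 637 + 881 + 1002 + 178 + 1079 = 6558
Weighted mean = 1216780 / 6558 = 185.54132
Difference (weighted minus unweighted) = 20.541324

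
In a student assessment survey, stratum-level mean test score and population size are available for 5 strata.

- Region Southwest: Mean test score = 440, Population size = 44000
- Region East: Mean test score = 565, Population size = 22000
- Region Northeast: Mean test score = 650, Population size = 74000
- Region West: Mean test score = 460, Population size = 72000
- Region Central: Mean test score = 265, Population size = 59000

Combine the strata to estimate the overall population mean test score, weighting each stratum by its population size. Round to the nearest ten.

470

Σ Nₕ·x̄ₕ = 440×44000 + 565×22000 + 650×74000 + 460×72000 + 265×59000
  = 19360000 + 12430000 + 48100000 + 33120000 + 15635000 = 128645000
Σ Nₕ = 44000 + 22000 + 74000 + 72000 + 59000 = 271000
Overall mean = 128645000 / 271000 = 474.7048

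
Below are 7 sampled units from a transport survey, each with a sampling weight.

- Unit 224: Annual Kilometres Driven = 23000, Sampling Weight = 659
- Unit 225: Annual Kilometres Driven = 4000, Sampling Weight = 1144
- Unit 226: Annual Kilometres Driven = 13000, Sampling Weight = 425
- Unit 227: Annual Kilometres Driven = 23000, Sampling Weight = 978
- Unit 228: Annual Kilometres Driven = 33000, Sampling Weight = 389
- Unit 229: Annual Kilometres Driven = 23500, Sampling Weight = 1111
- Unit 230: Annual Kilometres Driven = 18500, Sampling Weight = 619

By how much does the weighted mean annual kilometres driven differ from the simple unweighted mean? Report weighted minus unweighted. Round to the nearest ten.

Unweighted sum = 23000 + 4000 + 13000 + 23000 + 33000 + 23500 + 18500 = 138000
Unweighted mean = 138000 / 7 = 19714.286
Weighted sum = 23000×659 + 4000×1144 + 13000×425 + 23000×978 + 33000×389 + 23500×1111 + 18500×619
  = 98149000
Sum of weights = 5325
Weighted mean = 98149000 / 5325 = 18431.737
Difference (weighted minus unweighted) = -1282.5486

-1280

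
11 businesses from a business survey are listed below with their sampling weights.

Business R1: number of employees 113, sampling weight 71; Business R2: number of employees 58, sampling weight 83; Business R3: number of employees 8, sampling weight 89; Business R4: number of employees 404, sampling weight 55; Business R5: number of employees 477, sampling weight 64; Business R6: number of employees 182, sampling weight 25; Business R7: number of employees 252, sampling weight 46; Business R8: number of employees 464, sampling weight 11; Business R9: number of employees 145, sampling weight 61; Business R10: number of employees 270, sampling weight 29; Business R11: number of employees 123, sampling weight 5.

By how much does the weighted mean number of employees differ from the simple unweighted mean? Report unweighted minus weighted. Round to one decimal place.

32.4

Unweighted sum = 113 + 58 + 8 + 404 + 477 + 182 + 252 + 464 + 145 + 270 + 123 = 2496
Unweighted mean = 2496 / 11 = 226.90909
Weighted sum = 113×71 + 58×83 + 8×89 + 404×55 + 477×64 + 182×25 + 252×46 + 464×11 + 145×61 + 270×29 + 123×5
  = 104833
Sum of weights = 71 + 83 + 89 + 55 + 64 + 25 + 46 + 11 + 61 + 29 + 5 = 539
Weighted mean = 104833 / 539 = 194.49536
Difference (unweighted minus weighted) = 32.413729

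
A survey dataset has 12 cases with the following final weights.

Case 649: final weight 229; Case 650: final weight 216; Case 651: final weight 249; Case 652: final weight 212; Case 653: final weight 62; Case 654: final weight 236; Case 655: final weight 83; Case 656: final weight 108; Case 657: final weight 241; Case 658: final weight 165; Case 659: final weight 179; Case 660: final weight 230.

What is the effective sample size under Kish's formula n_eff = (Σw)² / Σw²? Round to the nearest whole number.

11

Σ wᵢ = 2210
Σ wᵢ² = 454382
n_eff = 2210² / 454382 = 4884100 / 454382 = 10.748885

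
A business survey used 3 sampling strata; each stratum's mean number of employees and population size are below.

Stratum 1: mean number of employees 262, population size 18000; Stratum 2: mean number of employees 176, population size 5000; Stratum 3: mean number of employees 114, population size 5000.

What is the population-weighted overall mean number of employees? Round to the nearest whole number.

220

Σ Nₕ·x̄ₕ = 262×18000 + 176×5000 + 114×5000
  = 6166000
Σ Nₕ = 18000 + 5000 + 5000 = 28000
Overall mean = 6166000 / 28000 = 220.21429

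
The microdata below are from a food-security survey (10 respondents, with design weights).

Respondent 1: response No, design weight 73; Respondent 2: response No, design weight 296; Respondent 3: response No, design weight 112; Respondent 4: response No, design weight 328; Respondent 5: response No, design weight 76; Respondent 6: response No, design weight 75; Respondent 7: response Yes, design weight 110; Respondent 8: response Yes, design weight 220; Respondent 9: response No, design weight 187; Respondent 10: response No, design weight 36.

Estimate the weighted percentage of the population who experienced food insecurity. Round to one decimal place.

21.8

Sum of weights for 'Yes' = 110 + 220 = 330
Total weight = 73 + 296 + 112 + 328 + 76 + 75 + 110 + 220 + 187 + 36 = 1513
Weighted proportion = 330 / 1513 = 0.21810972 → 21.810972%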